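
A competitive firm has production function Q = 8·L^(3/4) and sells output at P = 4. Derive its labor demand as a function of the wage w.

L(w) = 331776/w^(4)

MP_L = (3/4)·8·L^(-1/4) = 6·L^(-1/4).
Setting P·MP_L = w: 24·L^(-1/4) = w.
Solving for L: L^(-1/4) = w/24, so L = (24/w)^(4).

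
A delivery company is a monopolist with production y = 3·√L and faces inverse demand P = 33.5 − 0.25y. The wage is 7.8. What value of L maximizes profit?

Marginal revenue from the inverse demand is MR = 33.5 − 0.5y.
The marginal product is MP_L = 1.5·L^(-1/2).
A monopolist hires until marginal revenue product equals the wage: MR·MP_L = w.
At L, y = 3·√L. Substituting and solving: (33.5 − 1.5·√L)·1.5·L^(-1/2) = 7.8 gives L = 25.

L* = 25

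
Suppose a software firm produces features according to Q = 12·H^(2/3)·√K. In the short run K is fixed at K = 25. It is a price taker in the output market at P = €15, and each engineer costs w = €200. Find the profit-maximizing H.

With K = 25, MP_H = (2/3)·12·H^(-1/3)·25^(1/2) = 40·H^(-1/3).
Profit maximization for a price taker requires P·MP_H = w: 15·40·H^(-1/3) = 200.
So H^(-1/3) = 1/3, which gives H = 27.

H* = 27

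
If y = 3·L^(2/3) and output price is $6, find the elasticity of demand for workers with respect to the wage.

MP_L = (2/3)·3·L^(-1/3), so P·MP_L = w gives 12·L^(-1/3) = w.
Solving, L(w) = (12/w)^(3). This is a constant-elasticity form: L ∝ w^(−3), so ε = −3.

ε = -3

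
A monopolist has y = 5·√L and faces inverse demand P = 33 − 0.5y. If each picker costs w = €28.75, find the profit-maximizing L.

Marginal revenue from the inverse demand is MR = 33 − y.
The marginal product is MP_L = 2.5·L^(-1/2).
A monopolist hires until marginal revenue product equals the wage: MR·MP_L = w.
At L, y = 5·√L. Substituting and solving: (33 − 5·√L)·2.5·L^(-1/2) = 28.75 gives L = 4.

L* = 4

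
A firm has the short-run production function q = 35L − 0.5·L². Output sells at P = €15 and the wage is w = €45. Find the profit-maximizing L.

L* = 32

The marginal product of L is MP_L = 35 − L.
A price-taking firm hires until the value of the marginal product equals the wage: P·MP_L = w, so 15·(35 − L) = 45.
Then 35 − L = 3, giving L = 32.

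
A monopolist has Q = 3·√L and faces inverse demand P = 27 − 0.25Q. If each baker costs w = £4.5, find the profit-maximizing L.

Marginal revenue from the inverse demand is MR = 27 − 0.5Q.
The marginal product is MP_L = 1.5·L^(-1/2).
A monopolist hires until marginal revenue product equals the wage: MR·MP_L = w.
At L, Q = 3·√L. Substituting and solving: (27 − 1.5·√L)·1.5·L^(-1/2) = 4.5 gives L = 36.

L* = 36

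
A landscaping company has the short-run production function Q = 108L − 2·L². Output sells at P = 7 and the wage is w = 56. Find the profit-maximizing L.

L* = 25

The marginal product of L is MP_L = 108 − 4L.
A price-taking firm hires until the value of the marginal product equals the wage: P·MP_L = w, so 7·(108 − 4L) = 56.
Then 108 − 4L = 8, giving L = 25.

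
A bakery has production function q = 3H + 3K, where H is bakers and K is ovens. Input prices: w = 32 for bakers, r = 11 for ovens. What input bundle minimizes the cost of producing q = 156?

The inputs are perfect substitutes, so the firm uses whichever has the lower cost per unit of output.
Cost per unit of output via H is w/3 = 32/3; via K it is r/3 = 11/3. K is cheaper.
Producing q = 156 with K alone: H = 0, K = 52.

H* = 0, K* = 52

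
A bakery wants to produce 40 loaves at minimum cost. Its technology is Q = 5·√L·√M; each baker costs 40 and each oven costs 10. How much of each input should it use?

Cost minimization requires the marginal rate of technical substitution to equal the input-price ratio: MP_L/MP_M = w/r.
Here MP_L/MP_M = (1/2)·(M/L)/(1/2) = (M/L). Setting this equal to 40/10 = 4 gives M = 4L.
Substituting into Q = 40: 5·L^(1/2)·(4L)^(1/2) = 40.
Solving, L = 4 and M = 16.

L* = 4, M* = 16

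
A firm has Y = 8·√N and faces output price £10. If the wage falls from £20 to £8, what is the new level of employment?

N* = 25

From P·MP_N = w with MP_N = 4·N^(-1/2), the labor demand is N(w) = (40/w)^(2).
At w = 20: N = 4. At w = 8: N = 25.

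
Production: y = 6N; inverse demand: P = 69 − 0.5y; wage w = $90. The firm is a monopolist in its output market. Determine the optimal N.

Marginal revenue from the inverse demand is MR = 69 − y.
The marginal product is MP_N = 6.
A monopolist hires until marginal revenue product equals the wage: MR·MP_N = w.
(69 − 6N)·6 = 90, so N = 9.

N* = 9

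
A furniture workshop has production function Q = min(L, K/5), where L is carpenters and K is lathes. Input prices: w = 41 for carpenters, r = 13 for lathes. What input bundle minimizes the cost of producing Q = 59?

With a fixed-proportions technology, the cost-minimizing bundle uses no slack in either input: L = K/5 = Q.
So L = 59 and K = 5·59 = 295.

L* = 59, K* = 295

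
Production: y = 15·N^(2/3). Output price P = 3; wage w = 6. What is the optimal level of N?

MP_N = (2/3)·15·N^(-1/3) = 10·N^(-1/3).
Profit maximization for a price taker requires P·MP_N = w: 3·10·N^(-1/3) = 6.
So N^(-1/3) = 0.2, which gives N = 125.

N* = 125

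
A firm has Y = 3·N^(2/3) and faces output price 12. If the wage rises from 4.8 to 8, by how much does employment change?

From P·MP_N = w with MP_N = 2·N^(-1/3), the labor demand is N(w) = (24/w)^(3).
At w = 4.8: N = 125. At w = 8: N = 27.
ΔN = 27 − 125 = -98.

ΔN = -98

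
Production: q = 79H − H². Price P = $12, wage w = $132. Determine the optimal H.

H* = 34

The marginal product of H is MP_H = 79 − 2H.
A price-taking firm hires until the value of the marginal product equals the wage: P·MP_H = w, so 12·(79 − 2H) = 132.
Then 79 − 2H = 11, giving H = 34.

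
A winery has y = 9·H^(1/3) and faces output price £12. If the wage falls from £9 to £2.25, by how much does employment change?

ΔH = 56

From P·MP_H = w with MP_H = 3·H^(-2/3), the labor demand is H(w) = (36/w)^(3/2).
At w = 9: H = 8. At w = 2.25: H = 64.
ΔH = 64 − 8 = 56.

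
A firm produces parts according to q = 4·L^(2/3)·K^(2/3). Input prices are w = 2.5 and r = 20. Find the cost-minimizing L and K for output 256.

Cost minimization requires the marginal rate of technical substitution to equal the input-price ratio: MP_L/MP_K = w/r.
Here MP_L/MP_K = (2/3)·(K/L)/(2/3) = (K/L). Setting this equal to 2.5/20 = 0.125 gives K = 0.125L.
Substituting into q = 256: 4·L^(2/3)·(0.125L)^(2/3) = 256.
Solving, L = 64 and K = 8.

L* = 64, K* = 8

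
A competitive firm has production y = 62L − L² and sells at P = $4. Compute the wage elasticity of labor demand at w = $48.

ε = -0.24

From P·MP_L = w with MP_L = 62 − 2L, labor demand is L(w) = (62 − w/4)/2.
dL/dw = −1/(8) = -0.125.
At w = 48, L = 25, so ε = (dL/dw)·(w/L) = (-0.125)·(48/25) = -0.24.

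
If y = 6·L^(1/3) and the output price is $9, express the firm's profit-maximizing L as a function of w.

L(w) = (18/w)^(3/2)

MP_L = (1/3)·6·L^(-2/3) = 2·L^(-2/3).
Setting P·MP_L = w: 18·L^(-2/3) = w.
Solving for L: L^(-2/3) = w/18, so L = (18/w)^(3/2).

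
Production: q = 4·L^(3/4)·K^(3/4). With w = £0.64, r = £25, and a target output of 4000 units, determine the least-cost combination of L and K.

L* = 625, K* = 16

Cost minimization requires the marginal rate of technical substitution to equal the input-price ratio: MP_L/MP_K = w/r.
Here MP_L/MP_K = (3/4)·(K/L)/(3/4) = (K/L). Setting this equal to 0.64/25 = 0.0256 gives K = 0.0256L.
Substituting into q = 4000: 4·L^(3/4)·(0.0256L)^(3/4) = 4000.
Solving, L = 625 and K = 16.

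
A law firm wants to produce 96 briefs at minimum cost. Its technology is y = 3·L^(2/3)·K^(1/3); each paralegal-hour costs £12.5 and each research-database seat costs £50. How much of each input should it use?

L* = 64, K* = 8

Cost minimization requires the marginal rate of technical substitution to equal the input-price ratio: MP_L/MP_K = w/r.
Here MP_L/MP_K = (2/3)·(K/L)/(1/3) = 2·(K/L). Setting this equal to 12.5/50 = 0.25 gives K = 0.125L.
Substituting into y = 96: 3·L^(2/3)·(0.125L)^(1/3) = 96.
Solving, L = 64 and K = 8.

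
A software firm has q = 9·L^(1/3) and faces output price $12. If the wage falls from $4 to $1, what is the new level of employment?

From P·MP_L = w with MP_L = 3·L^(-2/3), the labor demand is L(w) = (36/w)^(3/2).
At w = 4: L = 27. At w = 1: L = 216.

L* = 216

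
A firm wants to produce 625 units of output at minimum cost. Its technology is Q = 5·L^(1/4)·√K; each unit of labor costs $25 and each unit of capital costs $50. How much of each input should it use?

L* = 625, K* = 625

Cost minimization requires the marginal rate of technical substitution to equal the input-price ratio: MP_L/MP_K = w/r.
Here MP_L/MP_K = (1/4)·(K/L)/(1/2) = 0.5·(K/L). Setting this equal to 25/50 = 0.5 gives K = L.
Substituting into Q = 625: 5·L^(1/4)·(L)^(1/2) = 625.
Solving, L = 625 and K = 625.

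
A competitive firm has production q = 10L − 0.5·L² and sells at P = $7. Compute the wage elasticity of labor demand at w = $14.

ε = -0.25

From P·MP_L = w with MP_L = 10 − L, labor demand is L(w) = 10 − w/7.
dL/dw = −1/(7) = -1/7.
At w = 14, L = 8, so ε = (dL/dw)·(w/L) = (-1/7)·(14/8) = -0.25.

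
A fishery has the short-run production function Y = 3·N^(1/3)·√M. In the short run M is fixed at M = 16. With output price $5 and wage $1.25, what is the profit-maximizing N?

With M = 16, MP_N = (1/3)·3·N^(-2/3)·16^(1/2) = 4·N^(-2/3).
Profit maximization for a price taker requires P·MP_N = w: 5·4·N^(-2/3) = 1.25.
So N^(-2/3) = 0.0625, which gives N = 64.

N* = 64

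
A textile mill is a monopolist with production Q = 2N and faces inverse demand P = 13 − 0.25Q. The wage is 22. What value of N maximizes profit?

N* = 2

Marginal revenue from the inverse demand is MR = 13 − 0.5Q.
The marginal product is MP_N = 2.
A monopolist hires until marginal revenue product equals the wage: MR·MP_N = w.
(13 − N)·2 = 22, so N = 2.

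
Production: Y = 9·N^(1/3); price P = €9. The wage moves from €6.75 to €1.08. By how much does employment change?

ΔN = 117

From P·MP_N = w with MP_N = 3·N^(-2/3), the labor demand is N(w) = (27/w)^(3/2).
At w = 6.75: N = 8. At w = 1.08: N = 125.
ΔN = 125 − 8 = 117.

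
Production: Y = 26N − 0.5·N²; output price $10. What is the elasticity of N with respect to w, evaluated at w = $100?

ε = -0.625

From P·MP_N = w with MP_N = 26 − N, labor demand is N(w) = 26 − w/10.
dN/dw = −1/(10) = -0.1.
At w = 100, N = 16, so ε = (dN/dw)·(w/N) = (-0.1)·(100/16) = -0.625.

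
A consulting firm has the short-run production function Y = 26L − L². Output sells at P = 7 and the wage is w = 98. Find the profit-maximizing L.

The marginal product of L is MP_L = 26 − 2L.
A price-taking firm hires until the value of the marginal product equals the wage: P·MP_L = w, so 7·(26 − 2L) = 98.
Then 26 − 2L = 14, giving L = 6.

L* = 6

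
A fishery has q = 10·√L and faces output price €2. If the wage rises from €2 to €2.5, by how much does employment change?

ΔL = -9

From P·MP_L = w with MP_L = 5·L^(-1/2), the labor demand is L(w) = (10/w)^(2).
At w = 2: L = 25. At w = 2.5: L = 16.
ΔL = 16 − 25 = -9.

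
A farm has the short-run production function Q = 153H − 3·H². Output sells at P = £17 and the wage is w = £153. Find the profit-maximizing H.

H* = 24

The marginal product of H is MP_H = 153 − 6H.
A price-taking firm hires until the value of the marginal product equals the wage: P·MP_H = w, so 17·(153 − 6H) = 153.
Then 153 − 6H = 9, giving H = 24.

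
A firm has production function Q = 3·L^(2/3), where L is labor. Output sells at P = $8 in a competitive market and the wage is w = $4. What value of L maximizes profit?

MP_L = (2/3)·3·L^(-1/3) = 2·L^(-1/3).
Profit maximization for a price taker requires P·MP_L = w: 8·2·L^(-1/3) = 4.
So L^(-1/3) = 0.25, which gives L = 64.

L* = 64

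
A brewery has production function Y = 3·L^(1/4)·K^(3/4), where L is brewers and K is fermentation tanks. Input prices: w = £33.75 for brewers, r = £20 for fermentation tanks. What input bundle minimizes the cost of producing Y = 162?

L* = 16, K* = 81

Cost minimization requires the marginal rate of technical substitution to equal the input-price ratio: MP_L/MP_K = w/r.
Here MP_L/MP_K = (1/4)·(K/L)/(3/4) = (1/3)·(K/L). Setting this equal to 33.75/20 = 1.6875 gives K = 5.0625L.
Substituting into Y = 162: 3·L^(1/4)·(5.0625L)^(3/4) = 162.
Solving, L = 16 and K = 81.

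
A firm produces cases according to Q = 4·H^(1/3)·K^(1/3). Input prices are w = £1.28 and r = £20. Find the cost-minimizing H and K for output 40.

H* = 125, K* = 8

Cost minimization requires the marginal rate of technical substitution to equal the input-price ratio: MP_H/MP_K = w/r.
Here MP_H/MP_K = (1/3)·(K/H)/(1/3) = (K/H). Setting this equal to 1.28/20 = 0.064 gives K = 0.064H.
Substituting into Q = 40: 4·H^(1/3)·(0.064H)^(1/3) = 40.
Solving, H = 125 and K = 8.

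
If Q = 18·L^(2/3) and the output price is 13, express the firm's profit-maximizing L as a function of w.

MP_L = (2/3)·18·L^(-1/3) = 12·L^(-1/3).
Setting P·MP_L = w: 156·L^(-1/3) = w.
Solving for L: L^(-1/3) = w/156, so L = (156/w)^(3).

L(w) = 3796416/w³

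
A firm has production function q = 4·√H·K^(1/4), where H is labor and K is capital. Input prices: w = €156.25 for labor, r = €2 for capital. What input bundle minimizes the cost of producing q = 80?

Cost minimization requires the marginal rate of technical substitution to equal the input-price ratio: MP_H/MP_K = w/r.
Here MP_H/MP_K = (1/2)·(K/H)/(1/4) = 2·(K/H). Setting this equal to 156.25/2 = 78.125 gives K = 39.0625H.
Substituting into q = 80: 4·H^(1/2)·(39.0625H)^(1/4) = 80.
Solving, H = 16 and K = 625.

H* = 16, K* = 625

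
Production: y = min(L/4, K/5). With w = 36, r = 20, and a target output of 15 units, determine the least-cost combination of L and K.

L* = 60, K* = 75

With a fixed-proportions technology, the cost-minimizing bundle uses no slack in either input: L/4 = K/5 = y.
So L = 4·15 = 60 and K = 5·15 = 75.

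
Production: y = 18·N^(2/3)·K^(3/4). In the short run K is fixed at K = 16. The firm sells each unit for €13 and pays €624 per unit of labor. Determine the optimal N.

With K = 16, MP_N = (2/3)·18·N^(-1/3)·16^(3/4) = 96·N^(-1/3).
Profit maximization for a price taker requires P·MP_N = w: 13·96·N^(-1/3) = 624.
So N^(-1/3) = 0.5, which gives N = 8.

N* = 8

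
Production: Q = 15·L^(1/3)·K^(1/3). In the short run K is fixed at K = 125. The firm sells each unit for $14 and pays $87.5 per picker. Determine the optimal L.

With K = 125, MP_L = (1/3)·15·L^(-2/3)·125^(1/3) = 25·L^(-2/3).
Profit maximization for a price taker requires P·MP_L = w: 14·25·L^(-2/3) = 87.5.
So L^(-2/3) = 0.25, which gives L = 8.

L* = 8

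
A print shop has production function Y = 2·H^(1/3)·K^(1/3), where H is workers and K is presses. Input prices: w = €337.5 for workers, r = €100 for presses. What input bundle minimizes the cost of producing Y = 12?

Cost minimization requires the marginal rate of technical substitution to equal the input-price ratio: MP_H/MP_K = w/r.
Here MP_H/MP_K = (1/3)·(K/H)/(1/3) = (K/H). Setting this equal to 337.5/100 = 3.375 gives K = 3.375H.
Substituting into Y = 12: 2·H^(1/3)·(3.375H)^(1/3) = 12.
Solving, H = 8 and K = 27.

H* = 8, K* = 27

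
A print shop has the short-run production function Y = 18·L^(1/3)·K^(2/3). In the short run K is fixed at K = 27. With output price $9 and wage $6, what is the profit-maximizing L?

L* = 729

With K = 27, MP_L = (1/3)·18·L^(-2/3)·27^(2/3) = 54·L^(-2/3).
Profit maximization for a price taker requires P·MP_L = w: 9·54·L^(-2/3) = 6.
So L^(-2/3) = 1/81, which gives L = 729.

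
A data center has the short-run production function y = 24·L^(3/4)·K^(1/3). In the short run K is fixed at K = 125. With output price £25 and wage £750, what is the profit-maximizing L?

With K = 125, MP_L = (3/4)·24·L^(-1/4)·125^(1/3) = 90·L^(-1/4).
Profit maximization for a price taker requires P·MP_L = w: 25·90·L^(-1/4) = 750.
So L^(-1/4) = 1/3, which gives L = 81.

L* = 81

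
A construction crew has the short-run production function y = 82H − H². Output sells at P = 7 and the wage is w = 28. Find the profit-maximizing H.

H* = 39

The marginal product of H is MP_H = 82 − 2H.
A price-taking firm hires until the value of the marginal product equals the wage: P·MP_H = w, so 7·(82 − 2H) = 28.
Then 82 − 2H = 4, giving H = 39.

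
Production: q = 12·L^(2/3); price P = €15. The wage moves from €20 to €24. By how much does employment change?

ΔL = -91

From P·MP_L = w with MP_L = 8·L^(-1/3), the labor demand is L(w) = (120/w)^(3).
At w = 20: L = 216. At w = 24: L = 125.
ΔL = 125 − 216 = -91.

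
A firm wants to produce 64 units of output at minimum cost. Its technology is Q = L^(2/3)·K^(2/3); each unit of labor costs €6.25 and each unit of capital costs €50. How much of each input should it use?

Cost minimization requires the marginal rate of technical substitution to equal the input-price ratio: MP_L/MP_K = w/r.
Here MP_L/MP_K = (2/3)·(K/L)/(2/3) = (K/L). Setting this equal to 6.25/50 = 0.125 gives K = 0.125L.
Substituting into Q = 64: L^(2/3)·(0.125L)^(2/3) = 64.
Solving, L = 64 and K = 8.

L* = 64, K* = 8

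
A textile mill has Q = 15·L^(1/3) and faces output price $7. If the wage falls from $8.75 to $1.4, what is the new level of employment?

From P·MP_L = w with MP_L = 5·L^(-2/3), the labor demand is L(w) = (35/w)^(3/2).
At w = 8.75: L = 8. At w = 1.4: L = 125.

L* = 125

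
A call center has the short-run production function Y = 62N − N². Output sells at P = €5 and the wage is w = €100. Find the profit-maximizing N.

N* = 21

The marginal product of N is MP_N = 62 − 2N.
A price-taking firm hires until the value of the marginal product equals the wage: P·MP_N = w, so 5·(62 − 2N) = 100.
Then 62 − 2N = 20, giving N = 21.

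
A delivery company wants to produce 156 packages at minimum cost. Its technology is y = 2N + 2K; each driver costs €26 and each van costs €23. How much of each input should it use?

N* = 0, K* = 78

The inputs are perfect substitutes, so the firm uses whichever has the lower cost per unit of output.
Cost per unit of output via N is w/2 = 13; via K it is r/2 = 11.5. K is cheaper.
Producing y = 156 with K alone: N = 0, K = 78.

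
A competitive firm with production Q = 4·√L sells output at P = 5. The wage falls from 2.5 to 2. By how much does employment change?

ΔL = 9

From P·MP_L = w with MP_L = 2·L^(-1/2), the labor demand is L(w) = (10/w)^(2).
At w = 2.5: L = 16. At w = 2: L = 25.
ΔL = 25 − 16 = 9.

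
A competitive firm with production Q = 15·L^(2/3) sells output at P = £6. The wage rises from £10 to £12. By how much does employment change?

ΔL = -91

From P·MP_L = w with MP_L = 10·L^(-1/3), the labor demand is L(w) = (60/w)^(3).
At w = 10: L = 216. At w = 12: L = 125.
ΔL = 125 − 216 = -91.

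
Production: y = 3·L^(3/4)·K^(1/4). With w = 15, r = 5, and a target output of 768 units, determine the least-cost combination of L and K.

Cost minimization requires the marginal rate of technical substitution to equal the input-price ratio: MP_L/MP_K = w/r.
Here MP_L/MP_K = (3/4)·(K/L)/(1/4) = 3·(K/L). Setting this equal to 15/5 = 3 gives K = L.
Substituting into y = 768: 3·L^(3/4)·(L)^(1/4) = 768.
Solving, L = 256 and K = 256.

L* = 256, K* = 256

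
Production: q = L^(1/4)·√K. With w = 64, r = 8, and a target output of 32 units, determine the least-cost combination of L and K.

Cost minimization requires the marginal rate of technical substitution to equal the input-price ratio: MP_L/MP_K = w/r.
Here MP_L/MP_K = (1/4)·(K/L)/(1/2) = 0.5·(K/L). Setting this equal to 64/8 = 8 gives K = 16L.
Substituting into q = 32: L^(1/4)·(16L)^(1/2) = 32.
Solving, L = 16 and K = 256.

L* = 16, K* = 256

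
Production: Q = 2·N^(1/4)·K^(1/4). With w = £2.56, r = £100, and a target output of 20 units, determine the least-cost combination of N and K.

Cost minimization requires the marginal rate of technical substitution to equal the input-price ratio: MP_N/MP_K = w/r.
Here MP_N/MP_K = (1/4)·(K/N)/(1/4) = (K/N). Setting this equal to 2.56/100 = 0.0256 gives K = 0.0256N.
Substituting into Q = 20: 2·N^(1/4)·(0.0256N)^(1/4) = 20.
Solving, N = 625 and K = 16.

N* = 625, K* = 16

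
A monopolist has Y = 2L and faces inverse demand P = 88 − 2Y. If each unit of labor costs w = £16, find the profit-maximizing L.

L* = 10

Marginal revenue from the inverse demand is MR = 88 − 4Y.
The marginal product is MP_L = 2.
A monopolist hires until marginal revenue product equals the wage: MR·MP_L = w.
(88 − 8L)·2 = 16, so L = 10.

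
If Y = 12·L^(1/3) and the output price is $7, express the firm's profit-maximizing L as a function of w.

L(w) = (28/w)^(3/2)

MP_L = (1/3)·12·L^(-2/3) = 4·L^(-2/3).
Setting P·MP_L = w: 28·L^(-2/3) = w.
Solving for L: L^(-2/3) = w/28, so L = (28/w)^(3/2).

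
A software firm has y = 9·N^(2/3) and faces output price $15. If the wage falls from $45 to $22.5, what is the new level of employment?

From P·MP_N = w with MP_N = 6·N^(-1/3), the labor demand is N(w) = (90/w)^(3).
At w = 45: N = 8. At w = 22.5: N = 64.

N* = 64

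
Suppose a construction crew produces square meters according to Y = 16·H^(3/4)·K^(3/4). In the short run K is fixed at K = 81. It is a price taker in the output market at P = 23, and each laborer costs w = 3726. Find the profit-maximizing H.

H* = 16

With K = 81, MP_H = (3/4)·16·H^(-1/4)·81^(3/4) = 324·H^(-1/4).
Profit maximization for a price taker requires P·MP_H = w: 23·324·H^(-1/4) = 3726.
So H^(-1/4) = 0.5, which gives H = 16.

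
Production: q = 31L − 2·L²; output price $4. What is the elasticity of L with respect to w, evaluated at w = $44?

From P·MP_L = w with MP_L = 31 − 4L, labor demand is L(w) = (31 − w/4)/4.
dL/dw = −1/(16) = -0.0625.
At w = 44, L = 5, so ε = (dL/dw)·(w/L) = (-0.0625)·(44/5) = -0.55.

ε = -0.55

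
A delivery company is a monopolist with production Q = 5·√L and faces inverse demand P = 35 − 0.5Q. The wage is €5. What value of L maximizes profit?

Marginal revenue from the inverse demand is MR = 35 − Q.
The marginal product is MP_L = 2.5·L^(-1/2).
A monopolist hires until marginal revenue product equals the wage: MR·MP_L = w.
At L, Q = 5·√L. Substituting and solving: (35 − 5·√L)·2.5·L^(-1/2) = 5 gives L = 25.

L* = 25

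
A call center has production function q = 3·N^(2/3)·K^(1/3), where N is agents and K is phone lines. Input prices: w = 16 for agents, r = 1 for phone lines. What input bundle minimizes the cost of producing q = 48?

Cost minimization requires the marginal rate of technical substitution to equal the input-price ratio: MP_N/MP_K = w/r.
Here MP_N/MP_K = (2/3)·(K/N)/(1/3) = 2·(K/N). Setting this equal to 16/1 = 16 gives K = 8N.
Substituting into q = 48: 3·N^(2/3)·(8N)^(1/3) = 48.
Solving, N = 8 and K = 64.

N* = 8, K* = 64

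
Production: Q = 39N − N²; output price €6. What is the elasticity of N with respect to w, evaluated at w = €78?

ε = -0.5

From P·MP_N = w with MP_N = 39 − 2N, labor demand is N(w) = (39 − w/6)/2.
dN/dw = −1/(12) = -1/12.
At w = 78, N = 13, so ε = (dN/dw)·(w/N) = (-1/12)·(78/13) = -0.5.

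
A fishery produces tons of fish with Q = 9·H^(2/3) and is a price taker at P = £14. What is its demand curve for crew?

H(w) = 592704/w³

MP_H = (2/3)·9·H^(-1/3) = 6·H^(-1/3).
Setting P·MP_H = w: 84·H^(-1/3) = w.
Solving for H: H^(-1/3) = w/84, so H = (84/w)^(3).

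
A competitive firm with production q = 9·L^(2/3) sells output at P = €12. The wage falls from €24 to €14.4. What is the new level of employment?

L* = 125

From P·MP_L = w with MP_L = 6·L^(-1/3), the labor demand is L(w) = (72/w)^(3).
At w = 24: L = 27. At w = 14.4: L = 125.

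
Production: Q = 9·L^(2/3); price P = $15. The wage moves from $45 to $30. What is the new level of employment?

From P·MP_L = w with MP_L = 6·L^(-1/3), the labor demand is L(w) = (90/w)^(3).
At w = 45: L = 8. At w = 30: L = 27.

L* = 27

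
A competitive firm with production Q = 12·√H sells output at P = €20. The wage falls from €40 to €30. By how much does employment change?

From P·MP_H = w with MP_H = 6·H^(-1/2), the labor demand is H(w) = (120/w)^(2).
At w = 40: H = 9. At w = 30: H = 16.
ΔH = 16 − 9 = 7.

ΔH = 7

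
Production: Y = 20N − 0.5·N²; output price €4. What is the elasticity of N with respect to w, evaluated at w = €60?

ε = -3

From P·MP_N = w with MP_N = 20 − N, labor demand is N(w) = 20 − w/4.
dN/dw = −1/(4) = -0.25.
At w = 60, N = 5, so ε = (dN/dw)·(w/N) = (-0.25)·(60/5) = -3.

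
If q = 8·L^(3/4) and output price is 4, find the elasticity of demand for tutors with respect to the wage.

MP_L = (3/4)·8·L^(-1/4), so P·MP_L = w gives 24·L^(-1/4) = w.
Solving, L(w) = (24/w)^(4). This is a constant-elasticity form: L ∝ w^(−4), so ε = −4.

ε = -4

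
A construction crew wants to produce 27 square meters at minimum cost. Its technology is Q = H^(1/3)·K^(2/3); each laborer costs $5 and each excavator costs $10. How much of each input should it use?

Cost minimization requires the marginal rate of technical substitution to equal the input-price ratio: MP_H/MP_K = w/r.
Here MP_H/MP_K = (1/3)·(K/H)/(2/3) = 0.5·(K/H). Setting this equal to 5/10 = 0.5 gives K = H.
Substituting into Q = 27: H^(1/3)·(H)^(2/3) = 27.
Solving, H = 27 and K = 27.

H* = 27, K* = 27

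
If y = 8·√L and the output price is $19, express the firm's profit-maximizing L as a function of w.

L(w) = 5776/w²

MP_L = (1/2)·8·L^(-1/2) = 4·L^(-1/2).
Setting P·MP_L = w: 76·L^(-1/2) = w.
Solving for L: L^(-1/2) = w/76, so L = (76/w)^(2).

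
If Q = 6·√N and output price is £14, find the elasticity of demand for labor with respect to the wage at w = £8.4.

ε = -2

MP_N = (1/2)·6·N^(-1/2), so P·MP_N = w gives 42·N^(-1/2) = w.
Solving, N(w) = (42/w)^(2). This is a constant-elasticity form: N ∝ w^(−2), so ε = −2.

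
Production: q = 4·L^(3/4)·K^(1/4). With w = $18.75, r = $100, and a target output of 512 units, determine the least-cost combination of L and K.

L* = 256, K* = 16

Cost minimization requires the marginal rate of technical substitution to equal the input-price ratio: MP_L/MP_K = w/r.
Here MP_L/MP_K = (3/4)·(K/L)/(1/4) = 3·(K/L). Setting this equal to 18.75/100 = 0.1875 gives K = 0.0625L.
Substituting into q = 512: 4·L^(3/4)·(0.0625L)^(1/4) = 512.
Solving, L = 256 and K = 16.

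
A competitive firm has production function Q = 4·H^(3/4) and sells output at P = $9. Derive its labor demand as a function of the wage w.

H(w) = 531441/w^(4)

MP_H = (3/4)·4·H^(-1/4) = 3·H^(-1/4).
Setting P·MP_H = w: 27·H^(-1/4) = w.
Solving for H: H^(-1/4) = w/27, so H = (27/w)^(4).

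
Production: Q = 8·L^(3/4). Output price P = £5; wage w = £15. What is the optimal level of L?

MP_L = (3/4)·8·L^(-1/4) = 6·L^(-1/4).
Profit maximization for a price taker requires P·MP_L = w: 5·6·L^(-1/4) = 15.
So L^(-1/4) = 0.5, which gives L = 16.

L* = 16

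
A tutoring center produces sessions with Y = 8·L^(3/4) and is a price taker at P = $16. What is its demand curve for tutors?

L(w) = (96/w)^(4)

MP_L = (3/4)·8·L^(-1/4) = 6·L^(-1/4).
Setting P·MP_L = w: 96·L^(-1/4) = w.
Solving for L: L^(-1/4) = w/96, so L = (96/w)^(4).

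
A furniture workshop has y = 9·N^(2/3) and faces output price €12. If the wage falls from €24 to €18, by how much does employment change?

From P·MP_N = w with MP_N = 6·N^(-1/3), the labor demand is N(w) = (72/w)^(3).
At w = 24: N = 27. At w = 18: N = 64.
ΔN = 64 − 27 = 37.

ΔN = 37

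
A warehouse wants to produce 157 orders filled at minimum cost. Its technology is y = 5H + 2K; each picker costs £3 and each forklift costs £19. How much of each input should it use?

H* = 31.4, K* = 0

The inputs are perfect substitutes, so the firm uses whichever has the lower cost per unit of output.
Cost per unit of output via H is w/5 = 0.6; via K it is r/2 = 9.5. H is cheaper.
Producing y = 157 with H alone: H = 31.4, K = 0.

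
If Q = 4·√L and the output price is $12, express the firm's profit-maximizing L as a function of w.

MP_L = (1/2)·4·L^(-1/2) = 2·L^(-1/2).
Setting P·MP_L = w: 24·L^(-1/2) = w.
Solving for L: L^(-1/2) = w/24, so L = (24/w)^(2).

L(w) = 576/w²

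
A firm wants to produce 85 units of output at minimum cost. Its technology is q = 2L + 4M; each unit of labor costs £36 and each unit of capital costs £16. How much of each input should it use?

L* = 0, M* = 21.25

The inputs are perfect substitutes, so the firm uses whichever has the lower cost per unit of output.
Cost per unit of output via L is w/2 = 18; via M it is r/4 = 4. M is cheaper.
Producing q = 85 with M alone: L = 0, M = 21.25.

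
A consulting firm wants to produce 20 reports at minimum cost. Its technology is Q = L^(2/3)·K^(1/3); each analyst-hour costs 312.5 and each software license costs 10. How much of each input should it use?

L* = 8, K* = 125

Cost minimization requires the marginal rate of technical substitution to equal the input-price ratio: MP_L/MP_K = w/r.
Here MP_L/MP_K = (2/3)·(K/L)/(1/3) = 2·(K/L). Setting this equal to 312.5/10 = 31.25 gives K = 15.625L.
Substituting into Q = 20: L^(2/3)·(15.625L)^(1/3) = 20.
Solving, L = 8 and K = 125.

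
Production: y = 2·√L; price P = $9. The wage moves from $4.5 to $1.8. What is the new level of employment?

L* = 25

From P·MP_L = w with MP_L = L^(-1/2), the labor demand is L(w) = (9/w)^(2).
At w = 4.5: L = 4. At w = 1.8: L = 25.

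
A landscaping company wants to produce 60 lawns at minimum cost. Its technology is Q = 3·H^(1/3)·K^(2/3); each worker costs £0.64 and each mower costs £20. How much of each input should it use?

Cost minimization requires the marginal rate of technical substitution to equal the input-price ratio: MP_H/MP_K = w/r.
Here MP_H/MP_K = (1/3)·(K/H)/(2/3) = 0.5·(K/H). Setting this equal to 0.64/20 = 0.032 gives K = 0.064H.
Substituting into Q = 60: 3·H^(1/3)·(0.064H)^(2/3) = 60.
Solving, H = 125 and K = 8.

H* = 125, K* = 8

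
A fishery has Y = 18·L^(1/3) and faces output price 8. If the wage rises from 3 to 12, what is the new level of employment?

From P·MP_L = w with MP_L = 6·L^(-2/3), the labor demand is L(w) = (48/w)^(3/2).
At w = 3: L = 64. At w = 12: L = 8.

L* = 8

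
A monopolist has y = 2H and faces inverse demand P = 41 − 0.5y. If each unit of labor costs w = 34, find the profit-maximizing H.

H* = 12

Marginal revenue from the inverse demand is MR = 41 − y.
The marginal product is MP_H = 2.
A monopolist hires until marginal revenue product equals the wage: MR·MP_H = w.
(41 − 2H)·2 = 34, so H = 12.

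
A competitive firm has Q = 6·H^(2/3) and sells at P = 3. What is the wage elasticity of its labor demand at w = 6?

MP_H = (2/3)·6·H^(-1/3), so P·MP_H = w gives 12·H^(-1/3) = w.
Solving, H(w) = (12/w)^(3). This is a constant-elasticity form: H ∝ w^(−3), so ε = −3.

ε = -3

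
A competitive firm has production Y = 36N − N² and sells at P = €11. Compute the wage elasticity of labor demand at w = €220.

ε = -1.25

From P·MP_N = w with MP_N = 36 − 2N, labor demand is N(w) = (36 − w/11)/2.
dN/dw = −1/(22) = -1/22.
At w = 220, N = 8, so ε = (dN/dw)·(w/N) = (-1/22)·(220/8) = -1.25.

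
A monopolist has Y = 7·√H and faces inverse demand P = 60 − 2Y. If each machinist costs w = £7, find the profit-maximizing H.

Marginal revenue from the inverse demand is MR = 60 − 4Y.
The marginal product is MP_H = 3.5·H^(-1/2).
A monopolist hires until marginal revenue product equals the wage: MR·MP_H = w.
At H, Y = 7·√H. Substituting and solving: (60 − 28·√H)·3.5·H^(-1/2) = 7 gives H = 4.

H* = 4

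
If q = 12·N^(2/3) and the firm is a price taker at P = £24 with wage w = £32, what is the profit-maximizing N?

N* = 216

MP_N = (2/3)·12·N^(-1/3) = 8·N^(-1/3).
Profit maximization for a price taker requires P·MP_N = w: 24·8·N^(-1/3) = 32.
So N^(-1/3) = 1/6, which gives N = 216.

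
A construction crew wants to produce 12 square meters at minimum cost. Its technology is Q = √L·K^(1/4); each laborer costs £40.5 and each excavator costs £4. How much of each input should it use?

Cost minimization requires the marginal rate of technical substitution to equal the input-price ratio: MP_L/MP_K = w/r.
Here MP_L/MP_K = (1/2)·(K/L)/(1/4) = 2·(K/L). Setting this equal to 40.5/4 = 10.125 gives K = 5.0625L.
Substituting into Q = 12: L^(1/2)·(5.0625L)^(1/4) = 12.
Solving, L = 16 and K = 81.

L* = 16, K* = 81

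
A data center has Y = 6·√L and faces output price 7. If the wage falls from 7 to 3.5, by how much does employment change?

From P·MP_L = w with MP_L = 3·L^(-1/2), the labor demand is L(w) = (21/w)^(2).
At w = 7: L = 9. At w = 3.5: L = 36.
ΔL = 36 − 9 = 27.

ΔL = 27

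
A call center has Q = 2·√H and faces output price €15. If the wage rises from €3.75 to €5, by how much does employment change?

ΔH = -7

From P·MP_H = w with MP_H = H^(-1/2), the labor demand is H(w) = (15/w)^(2).
At w = 3.75: H = 16. At w = 5: H = 9.
ΔH = 9 − 16 = -7.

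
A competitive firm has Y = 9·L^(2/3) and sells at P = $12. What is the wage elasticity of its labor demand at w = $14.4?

ε = -3

MP_L = (2/3)·9·L^(-1/3), so P·MP_L = w gives 72·L^(-1/3) = w.
Solving, L(w) = (72/w)^(3). This is a constant-elasticity form: L ∝ w^(−3), so ε = −3.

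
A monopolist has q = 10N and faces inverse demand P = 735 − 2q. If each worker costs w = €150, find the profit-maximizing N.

Marginal revenue from the inverse demand is MR = 735 − 4q.
The marginal product is MP_N = 10.
A monopolist hires until marginal revenue product equals the wage: MR·MP_N = w.
(735 − 40N)·10 = 150, so N = 18.

N* = 18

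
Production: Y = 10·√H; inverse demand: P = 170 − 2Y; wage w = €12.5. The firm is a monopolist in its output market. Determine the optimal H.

Marginal revenue from the inverse demand is MR = 170 − 4Y.
The marginal product is MP_H = 5·H^(-1/2).
A monopolist hires until marginal revenue product equals the wage: MR·MP_H = w.
At H, Y = 10·√H. Substituting and solving: (170 − 40·√H)·5·H^(-1/2) = 12.5 gives H = 16.

H* = 16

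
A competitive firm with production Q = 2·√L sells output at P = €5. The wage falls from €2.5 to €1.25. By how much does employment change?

ΔL = 12

From P·MP_L = w with MP_L = L^(-1/2), the labor demand is L(w) = (5/w)^(2).
At w = 2.5: L = 4. At w = 1.25: L = 16.
ΔL = 16 − 4 = 12.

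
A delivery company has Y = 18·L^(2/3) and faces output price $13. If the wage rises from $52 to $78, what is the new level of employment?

From P·MP_L = w with MP_L = 12·L^(-1/3), the labor demand is L(w) = (156/w)^(3).
At w = 52: L = 27. At w = 78: L = 8.

L* = 8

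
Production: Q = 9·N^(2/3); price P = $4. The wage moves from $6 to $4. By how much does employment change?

From P·MP_N = w with MP_N = 6·N^(-1/3), the labor demand is N(w) = (24/w)^(3).
At w = 6: N = 64. At w = 4: N = 216.
ΔN = 216 − 64 = 152.

ΔN = 152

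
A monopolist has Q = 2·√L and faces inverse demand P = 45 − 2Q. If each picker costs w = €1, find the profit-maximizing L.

Marginal revenue from the inverse demand is MR = 45 − 4Q.
The marginal product is MP_L = L^(-1/2).
A monopolist hires until marginal revenue product equals the wage: MR·MP_L = w.
At L, Q = 2·√L. Substituting and solving: (45 − 8·√L)·L^(-1/2) = 1 gives L = 25.

L* = 25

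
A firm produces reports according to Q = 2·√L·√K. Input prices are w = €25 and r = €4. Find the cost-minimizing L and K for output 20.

Cost minimization requires the marginal rate of technical substitution to equal the input-price ratio: MP_L/MP_K = w/r.
Here MP_L/MP_K = (1/2)·(K/L)/(1/2) = (K/L). Setting this equal to 25/4 = 6.25 gives K = 6.25L.
Substituting into Q = 20: 2·L^(1/2)·(6.25L)^(1/2) = 20.
Solving, L = 4 and K = 25.

L* = 4, K* = 25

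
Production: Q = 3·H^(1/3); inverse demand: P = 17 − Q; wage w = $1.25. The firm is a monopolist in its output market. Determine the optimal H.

Marginal revenue from the inverse demand is MR = 17 − 2Q.
The marginal product is MP_H = H^(-2/3).
A monopolist hires until marginal revenue product equals the wage: MR·MP_H = w.
At H, Q = 3·H^(1/3). Substituting and solving: (17 − 6·H^(1/3))·H^(-2/3) = 1.25 gives H = 8.

H* = 8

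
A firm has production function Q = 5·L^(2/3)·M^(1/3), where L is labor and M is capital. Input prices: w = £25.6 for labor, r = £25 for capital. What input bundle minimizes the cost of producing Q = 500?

Cost minimization requires the marginal rate of technical substitution to equal the input-price ratio: MP_L/MP_M = w/r.
Here MP_L/MP_M = (2/3)·(M/L)/(1/3) = 2·(M/L). Setting this equal to 25.6/25 = 1.024 gives M = 0.512L.
Substituting into Q = 500: 5·L^(2/3)·(0.512L)^(1/3) = 500.
Solving, L = 125 and M = 64.

L* = 125, M* = 64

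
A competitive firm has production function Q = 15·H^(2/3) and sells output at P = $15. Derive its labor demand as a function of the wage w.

MP_H = (2/3)·15·H^(-1/3) = 10·H^(-1/3).
Setting P·MP_H = w: 150·H^(-1/3) = w.
Solving for H: H^(-1/3) = w/150, so H = (150/w)^(3).

H(w) = 3375000/w³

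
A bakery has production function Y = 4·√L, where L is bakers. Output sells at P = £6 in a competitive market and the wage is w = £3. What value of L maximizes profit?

L* = 16

MP_L = (1/2)·4·L^(-1/2) = 2·L^(-1/2).
Profit maximization for a price taker requires P·MP_L = w: 6·2·L^(-1/2) = 3.
So L^(-1/2) = 0.25, which gives L = 16.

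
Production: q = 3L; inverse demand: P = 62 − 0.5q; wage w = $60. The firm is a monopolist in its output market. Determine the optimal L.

Marginal revenue from the inverse demand is MR = 62 − q.
The marginal product is MP_L = 3.
A monopolist hires until marginal revenue product equals the wage: MR·MP_L = w.
(62 − 3L)·3 = 60, so L = 14.

L* = 14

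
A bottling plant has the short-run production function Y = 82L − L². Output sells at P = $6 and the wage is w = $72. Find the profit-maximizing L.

L* = 35

The marginal product of L is MP_L = 82 − 2L.
A price-taking firm hires until the value of the marginal product equals the wage: P·MP_L = w, so 6·(82 − 2L) = 72.
Then 82 − 2L = 12, giving L = 35.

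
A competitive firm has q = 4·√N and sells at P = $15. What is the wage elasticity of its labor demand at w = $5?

MP_N = (1/2)·4·N^(-1/2), so P·MP_N = w gives 30·N^(-1/2) = w.
Solving, N(w) = (30/w)^(2). This is a constant-elasticity form: N ∝ w^(−2), so ε = −2.

ε = -2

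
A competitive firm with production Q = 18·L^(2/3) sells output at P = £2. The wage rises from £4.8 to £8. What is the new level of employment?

L* = 27

From P·MP_L = w with MP_L = 12·L^(-1/3), the labor demand is L(w) = (24/w)^(3).
At w = 4.8: L = 125. At w = 8: L = 27.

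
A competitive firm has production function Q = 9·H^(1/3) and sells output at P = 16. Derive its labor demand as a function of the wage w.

MP_H = (1/3)·9·H^(-2/3) = 3·H^(-2/3).
Setting P·MP_H = w: 48·H^(-2/3) = w.
Solving for H: H^(-2/3) = w/48, so H = (48/w)^(3/2).

H(w) = (48/w)^(3/2)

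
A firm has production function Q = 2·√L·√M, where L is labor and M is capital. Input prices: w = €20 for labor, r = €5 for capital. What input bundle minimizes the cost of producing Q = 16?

L* = 4, M* = 16

Cost minimization requires the marginal rate of technical substitution to equal the input-price ratio: MP_L/MP_M = w/r.
Here MP_L/MP_M = (1/2)·(M/L)/(1/2) = (M/L). Setting this equal to 20/5 = 4 gives M = 4L.
Substituting into Q = 16: 2·L^(1/2)·(4L)^(1/2) = 16.
Solving, L = 4 and M = 16.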